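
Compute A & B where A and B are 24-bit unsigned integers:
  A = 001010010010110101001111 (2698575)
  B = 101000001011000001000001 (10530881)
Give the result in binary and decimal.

Apply & to each column (1 only where both bits are 1):
  001010010010110101001111
& 101000001011000001000001
--------------------------
  001000000010000001000001

Answer: 001000000010000001000001 (2105409)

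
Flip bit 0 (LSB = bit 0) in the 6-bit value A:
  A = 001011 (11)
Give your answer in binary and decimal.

Mask = 1 << 0 = 000001
Bit 0 of A is 1; XOR with the mask flips it to 0.
  001011
^ 000001
--------
  001010

Answer: 001010 (10)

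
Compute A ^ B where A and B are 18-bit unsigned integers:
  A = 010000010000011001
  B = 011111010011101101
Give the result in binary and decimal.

Apply ^ to each column (1 where bits differ):
  010000010000011001
^ 011111010011101101
--------------------
  001111000011110100

Answer: 001111000011110100 (61684)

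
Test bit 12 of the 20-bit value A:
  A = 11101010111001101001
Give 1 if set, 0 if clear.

Bit 12 is the 13th from the right.
  11101010111001101001
         ^
That bit is 0.

Answer: 0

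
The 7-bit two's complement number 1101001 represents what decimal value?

MSB is 1, so the value is negative. Find the magnitude:
1. Invert bits:  0010110
2. Add 1:        0010111  = 23
3. Apply sign:   -23

Answer: -23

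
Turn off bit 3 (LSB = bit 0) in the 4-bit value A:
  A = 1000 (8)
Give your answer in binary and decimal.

Mask = ~(1 << 3) = 0111
Bit 3 of A is 1, so AND-ing with the mask clears it to 0.
  1000
& 0111
------
  0000

Answer: 0000 (0)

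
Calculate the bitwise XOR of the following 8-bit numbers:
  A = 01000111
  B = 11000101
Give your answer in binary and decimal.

Apply ^ to each column (1 where bits differ):
  01000111
^ 11000101
----------
  10000010

Answer: 10000010 (130)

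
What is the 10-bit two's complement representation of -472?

1. Binary of +472:  0111011000
2. Invert bits:     1000100111
3. Add 1:           1000101000

Answer: 1000101000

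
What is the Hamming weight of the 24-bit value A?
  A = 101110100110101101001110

101110100110101101001110
1-bits at positions (from bit 0 = LSB): 1, 2, 3, 6, 8, 9, 11, 13, 14, 17, 19, 20, 21, 23
Count = 14

Answer: 14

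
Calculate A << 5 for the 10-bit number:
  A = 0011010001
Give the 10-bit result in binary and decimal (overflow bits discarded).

Shift left by 5: drop the top 5 bit(s), append 5 zero(s) on the right.
  0011010001  ->  discard [00110], keep [10001], append 00000
= 1000100000

Answer: 1000100000 (544)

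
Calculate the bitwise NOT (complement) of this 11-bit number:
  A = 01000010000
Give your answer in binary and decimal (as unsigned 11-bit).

Flip each bit (0->1, 1->0):
  01000010000
  10111101111

Answer: 10111101111 (1519)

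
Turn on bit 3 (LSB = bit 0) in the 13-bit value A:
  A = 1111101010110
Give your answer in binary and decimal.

Mask = 1 << 3 = 0000000001000
Bit 3 of A is 0, so OR-ing with the mask flips it to 1.
  1111101010110
| 0000000001000
---------------
  1111101011110

Answer: 1111101011110 (8030)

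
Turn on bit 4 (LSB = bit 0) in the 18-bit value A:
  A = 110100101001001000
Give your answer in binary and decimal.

Mask = 1 << 4 = 000000000000010000
Bit 4 of A is 0, so OR-ing with the mask flips it to 1.
  110100101001001000
| 000000000000010000
--------------------
  110100101001011000

Answer: 110100101001011000 (215640)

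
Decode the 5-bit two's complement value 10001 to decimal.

MSB is 1, so the value is negative. Find the magnitude:
1. Invert bits:  01110
2. Add 1:        01111  = 15
3. Apply sign:   -15

Answer: -15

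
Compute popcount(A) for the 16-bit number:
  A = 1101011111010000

1101011111010000
1-bits at positions (from bit 0 = LSB): 4, 6, 7, 8, 9, 10, 12, 14, 15
Count = 9

Answer: 9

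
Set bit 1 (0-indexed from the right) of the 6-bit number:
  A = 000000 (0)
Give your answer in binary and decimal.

Mask = 1 << 1 = 000010
Bit 1 of A is 0, so OR-ing with the mask flips it to 1.
  000000
| 000010
--------
  000010

Answer: 000010 (2)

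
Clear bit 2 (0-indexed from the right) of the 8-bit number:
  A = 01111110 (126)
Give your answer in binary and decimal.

Mask = ~(1 << 2) = 11111011
Bit 2 of A is 1, so AND-ing with the mask clears it to 0.
  01111110
& 11111011
----------
  01111010

Answer: 01111010 (122)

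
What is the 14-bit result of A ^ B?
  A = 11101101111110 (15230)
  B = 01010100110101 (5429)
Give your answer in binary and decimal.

Apply ^ to each column (1 where bits differ):
  11101101111110
^ 01010100110101
----------------
  10111001001011

Answer: 10111001001011 (11851)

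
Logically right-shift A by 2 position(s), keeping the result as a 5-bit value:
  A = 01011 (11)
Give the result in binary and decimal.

Logical shift right by 2: drop the bottom 2 bit(s), prepend 2 zero(s) on the left.
  01011  ->  keep [010], discard [11], prepend 00
= 00010

Answer: 00010 (2)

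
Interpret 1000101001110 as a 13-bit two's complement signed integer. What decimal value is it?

MSB is 1, so the value is negative. Find the magnitude:
1. Invert bits:  0111010110001
2. Add 1:        0111010110010  = 3762
3. Apply sign:   -3762

Answer: -3762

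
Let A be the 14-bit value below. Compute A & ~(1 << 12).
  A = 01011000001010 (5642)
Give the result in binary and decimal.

Mask = ~(1 << 12) = 10111111111111
Bit 12 of A is 1, so AND-ing with the mask clears it to 0.
  01011000001010
& 10111111111111
----------------
  00011000001010

Answer: 00011000001010 (1546)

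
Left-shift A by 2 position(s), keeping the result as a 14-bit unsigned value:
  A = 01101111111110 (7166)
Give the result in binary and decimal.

Shift left by 2: drop the top 2 bit(s), append 2 zero(s) on the right.
  01101111111110  ->  discard [01], keep [101111111110], append 00
= 10111111111000

Answer: 10111111111000 (12280)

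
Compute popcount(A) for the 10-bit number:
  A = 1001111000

1001111000
1-bits at positions (from bit 0 = LSB): 3, 4, 5, 6, 9
Count = 5

Answer: 5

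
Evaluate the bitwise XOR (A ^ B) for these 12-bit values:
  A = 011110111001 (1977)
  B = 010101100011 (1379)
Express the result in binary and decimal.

Apply ^ to each column (1 where bits differ):
  011110111001
^ 010101100011
--------------
  001011011010

Answer: 001011011010 (730)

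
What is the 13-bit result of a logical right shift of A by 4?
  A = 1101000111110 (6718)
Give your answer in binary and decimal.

Logical shift right by 4: drop the bottom 4 bit(s), prepend 4 zero(s) on the left.
  1101000111110  ->  keep [110100011], discard [1110], prepend 0000
= 0000110100011

Answer: 0000110100011 (419)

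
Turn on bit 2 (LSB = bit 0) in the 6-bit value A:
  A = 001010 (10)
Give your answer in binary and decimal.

Mask = 1 << 2 = 000100
Bit 2 of A is 0, so OR-ing with the mask flips it to 1.
  001010
| 000100
--------
  001110

Answer: 001110 (14)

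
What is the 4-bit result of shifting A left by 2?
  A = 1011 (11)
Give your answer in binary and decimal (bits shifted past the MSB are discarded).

Shift left by 2: drop the top 2 bit(s), append 2 zero(s) on the right.
  1011  ->  discard [10], keep [11], append 00
= 1100

Answer: 1100 (12)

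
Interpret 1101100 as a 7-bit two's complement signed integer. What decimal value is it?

MSB is 1, so the value is negative. Find the magnitude:
1. Invert bits:  0010011
2. Add 1:        0010100  = 20
3. Apply sign:   -20

Answer: -20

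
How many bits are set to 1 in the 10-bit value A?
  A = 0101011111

0101011111
1-bits at positions (from bit 0 = LSB): 0, 1, 2, 3, 4, 6, 8
Count = 7

Answer: 7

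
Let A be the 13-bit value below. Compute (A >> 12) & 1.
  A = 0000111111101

Bit 12 is the 13th from the right.
  0000111111101
  ^
That bit is 0.

Answer: 0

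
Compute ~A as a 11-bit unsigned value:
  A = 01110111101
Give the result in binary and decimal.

Flip each bit (0->1, 1->0):
  01110111101
  10001000010

Answer: 10001000010 (1090)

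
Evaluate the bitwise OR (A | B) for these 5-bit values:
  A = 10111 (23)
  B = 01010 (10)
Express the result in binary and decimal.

Apply | to each column (1 where either bit is 1):
  10111
| 01010
-------
  11111

Answer: 11111 (31)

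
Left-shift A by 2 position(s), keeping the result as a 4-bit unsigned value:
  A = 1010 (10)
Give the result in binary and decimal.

Shift left by 2: drop the top 2 bit(s), append 2 zero(s) on the right.
  1010  ->  discard [10], keep [10], append 00
= 1000

Answer: 1000 (8)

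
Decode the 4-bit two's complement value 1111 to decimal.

MSB is 1, so the value is negative. Find the magnitude:
1. Invert bits:  0000
2. Add 1:        0001  = 1
3. Apply sign:   -1

Answer: -1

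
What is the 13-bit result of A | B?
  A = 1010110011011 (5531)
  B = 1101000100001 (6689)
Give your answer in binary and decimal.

Apply | to each column (1 where either bit is 1):
  1010110011011
| 1101000100001
---------------
  1111110111011

Answer: 1111110111011 (8123)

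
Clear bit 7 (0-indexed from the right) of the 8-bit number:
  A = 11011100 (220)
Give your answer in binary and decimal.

Mask = ~(1 << 7) = 01111111
Bit 7 of A is 1, so AND-ing with the mask clears it to 0.
  11011100
& 01111111
----------
  01011100

Answer: 01011100 (92)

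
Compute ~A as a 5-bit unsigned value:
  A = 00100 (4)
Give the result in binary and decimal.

Flip each bit (0->1, 1->0):
  00100
  11011

Answer: 11011 (27)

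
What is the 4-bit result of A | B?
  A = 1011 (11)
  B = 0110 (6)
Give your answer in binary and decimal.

Apply | to each column (1 where either bit is 1):
  1011
| 0110
------
  1111

Answer: 1111 (15)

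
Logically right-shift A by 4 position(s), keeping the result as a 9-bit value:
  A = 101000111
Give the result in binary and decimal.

Logical shift right by 4: drop the bottom 4 bit(s), prepend 4 zero(s) on the left.
  101000111  ->  keep [10100], discard [0111], prepend 0000
= 000010100

Answer: 000010100 (20)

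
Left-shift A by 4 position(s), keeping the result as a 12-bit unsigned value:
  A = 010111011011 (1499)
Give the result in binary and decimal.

Shift left by 4: drop the top 4 bit(s), append 4 zero(s) on the right.
  010111011011  ->  discard [0101], keep [11011011], append 0000
= 110110110000

Answer: 110110110000 (3504)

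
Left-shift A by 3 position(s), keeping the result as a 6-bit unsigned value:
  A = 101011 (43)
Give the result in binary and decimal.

Shift left by 3: drop the top 3 bit(s), append 3 zero(s) on the right.
  101011  ->  discard [101], keep [011], append 000
= 011000

Answer: 011000 (24)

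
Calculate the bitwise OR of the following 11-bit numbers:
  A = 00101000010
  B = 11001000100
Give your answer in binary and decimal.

Apply | to each column (1 where either bit is 1):
  00101000010
| 11001000100
-------------
  11101000110

Answer: 11101000110 (1862)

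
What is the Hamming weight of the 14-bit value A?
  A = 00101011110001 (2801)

00101011110001
1-bits at positions (from bit 0 = LSB): 0, 4, 5, 6, 7, 9, 11
Count = 7

Answer: 7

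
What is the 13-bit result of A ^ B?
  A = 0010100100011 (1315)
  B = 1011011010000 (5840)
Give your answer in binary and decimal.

Apply ^ to each column (1 where bits differ):
  0010100100011
^ 1011011010000
---------------
  1001111110011

Answer: 1001111110011 (5107)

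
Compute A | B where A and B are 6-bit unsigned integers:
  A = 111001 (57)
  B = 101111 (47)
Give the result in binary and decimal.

Apply | to each column (1 where either bit is 1):
  111001
| 101111
--------
  111111

Answer: 111111 (63)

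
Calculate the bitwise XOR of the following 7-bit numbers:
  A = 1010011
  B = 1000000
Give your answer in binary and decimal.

Apply ^ to each column (1 where bits differ):
  1010011
^ 1000000
---------
  0010011

Answer: 0010011 (19)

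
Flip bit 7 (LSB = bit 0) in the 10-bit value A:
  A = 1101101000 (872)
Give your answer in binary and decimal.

Mask = 1 << 7 = 0010000000
Bit 7 of A is 0; XOR with the mask flips it to 1.
  1101101000
^ 0010000000
------------
  1111101000

Answer: 1111101000 (1000)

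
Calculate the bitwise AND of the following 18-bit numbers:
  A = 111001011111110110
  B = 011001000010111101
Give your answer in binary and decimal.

Apply & to each column (1 only where both bits are 1):
  111001011111110110
& 011001000010111101
--------------------
  011001000010110100

Answer: 011001000010110100 (102580)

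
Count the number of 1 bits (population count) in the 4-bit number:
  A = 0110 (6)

0110
1-bits at positions (from bit 0 = LSB): 1, 2
Count = 2

Answer: 2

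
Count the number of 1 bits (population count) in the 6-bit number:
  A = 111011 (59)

111011
1-bits at positions (from bit 0 = LSB): 0, 1, 3, 4, 5
Count = 5

Answer: 5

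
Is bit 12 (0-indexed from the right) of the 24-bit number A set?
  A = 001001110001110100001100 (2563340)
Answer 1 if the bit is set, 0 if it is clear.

Bit 12 is the 13th from the right.
  001001110001110100001100
             ^
That bit is 1.

Answer: 1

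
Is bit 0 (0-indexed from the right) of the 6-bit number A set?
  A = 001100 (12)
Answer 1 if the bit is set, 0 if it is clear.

Bit 0 is the 1st from the right.
  001100
       ^
That bit is 0.

Answer: 0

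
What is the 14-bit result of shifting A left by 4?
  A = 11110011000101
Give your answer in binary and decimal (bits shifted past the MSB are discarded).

Shift left by 4: drop the top 4 bit(s), append 4 zero(s) on the right.
  11110011000101  ->  discard [1111], keep [0011000101], append 0000
= 00110001010000

Answer: 00110001010000 (3152)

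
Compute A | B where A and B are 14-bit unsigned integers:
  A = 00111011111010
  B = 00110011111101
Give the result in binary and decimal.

Apply | to each column (1 where either bit is 1):
  00111011111010
| 00110011111101
----------------
  00111011111111

Answer: 00111011111111 (3839)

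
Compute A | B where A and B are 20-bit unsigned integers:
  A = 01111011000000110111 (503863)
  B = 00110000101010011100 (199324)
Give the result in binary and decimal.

Apply | to each column (1 where either bit is 1):
  01111011000000110111
| 00110000101010011100
----------------------
  01111011101010111111

Answer: 01111011101010111111 (506559)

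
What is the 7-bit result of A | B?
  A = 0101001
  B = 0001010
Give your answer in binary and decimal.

Apply | to each column (1 where either bit is 1):
  0101001
| 0001010
---------
  0101011

Answer: 0101011 (43)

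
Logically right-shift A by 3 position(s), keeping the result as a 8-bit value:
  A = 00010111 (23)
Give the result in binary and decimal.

Logical shift right by 3: drop the bottom 3 bit(s), prepend 3 zero(s) on the left.
  00010111  ->  keep [00010], discard [111], prepend 000
= 00000010

Answer: 00000010 (2)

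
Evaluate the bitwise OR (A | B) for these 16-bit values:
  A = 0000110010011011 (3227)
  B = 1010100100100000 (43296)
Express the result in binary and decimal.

Apply | to each column (1 where either bit is 1):
  0000110010011011
| 1010100100100000
------------------
  1010110110111011

Answer: 1010110110111011 (44475)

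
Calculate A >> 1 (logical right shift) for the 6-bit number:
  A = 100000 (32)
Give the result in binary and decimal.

Logical shift right by 1: drop the bottom 1 bit(s), prepend 1 zero(s) on the left.
  100000  ->  keep [10000], discard [0], prepend 0
= 010000

Answer: 010000 (16)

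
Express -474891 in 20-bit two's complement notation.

1. Binary of +474891:  01110011111100001011
2. Invert bits:     10001100000011110100
3. Add 1:           10001100000011110101

Answer: 10001100000011110101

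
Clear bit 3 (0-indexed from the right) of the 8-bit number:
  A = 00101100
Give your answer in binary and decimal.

Mask = ~(1 << 3) = 11110111
Bit 3 of A is 1, so AND-ing with the mask clears it to 0.
  00101100
& 11110111
----------
  00100100

Answer: 00100100 (36)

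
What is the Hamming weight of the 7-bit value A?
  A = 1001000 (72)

1001000
1-bits at positions (from bit 0 = LSB): 3, 6
Count = 2

Answer: 2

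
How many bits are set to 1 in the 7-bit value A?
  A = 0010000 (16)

0010000
1-bits at positions (from bit 0 = LSB): 4
Count = 1

Answer: 1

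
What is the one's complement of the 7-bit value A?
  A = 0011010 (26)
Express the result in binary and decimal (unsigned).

Flip each bit (0->1, 1->0):
  0011010
  1100101

Answer: 1100101 (101)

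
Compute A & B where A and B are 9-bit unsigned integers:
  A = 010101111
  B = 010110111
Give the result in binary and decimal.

Apply & to each column (1 only where both bits are 1):
  010101111
& 010110111
-----------
  010100111

Answer: 010100111 (167)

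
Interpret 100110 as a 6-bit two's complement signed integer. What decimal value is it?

MSB is 1, so the value is negative. Find the magnitude:
1. Invert bits:  011001
2. Add 1:        011010  = 26
3. Apply sign:   -26

Answer: -26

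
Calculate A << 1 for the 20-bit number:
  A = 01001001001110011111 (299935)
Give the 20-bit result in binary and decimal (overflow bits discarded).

Shift left by 1: drop the top 1 bit(s), append 1 zero(s) on the right.
  01001001001110011111  ->  discard [0], keep [1001001001110011111], append 0
= 10010010011100111110

Answer: 10010010011100111110 (599870)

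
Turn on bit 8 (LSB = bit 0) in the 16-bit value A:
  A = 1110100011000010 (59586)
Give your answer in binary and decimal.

Mask = 1 << 8 = 0000000100000000
Bit 8 of A is 0, so OR-ing with the mask flips it to 1.
  1110100011000010
| 0000000100000000
------------------
  1110100111000010

Answer: 1110100111000010 (59842)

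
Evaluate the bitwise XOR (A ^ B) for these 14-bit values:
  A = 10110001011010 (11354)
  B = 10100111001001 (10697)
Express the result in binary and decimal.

Apply ^ to each column (1 where bits differ):
  10110001011010
^ 10100111001001
----------------
  00010110010011

Answer: 00010110010011 (1427)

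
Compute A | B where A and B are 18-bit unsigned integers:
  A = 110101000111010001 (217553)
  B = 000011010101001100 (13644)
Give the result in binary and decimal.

Apply | to each column (1 where either bit is 1):
  110101000111010001
| 000011010101001100
--------------------
  110111010111011101

Answer: 110111010111011101 (226781)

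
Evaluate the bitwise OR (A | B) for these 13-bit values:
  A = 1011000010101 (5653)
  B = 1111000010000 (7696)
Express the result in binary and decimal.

Apply | to each column (1 where either bit is 1):
  1011000010101
| 1111000010000
---------------
  1111000010101

Answer: 1111000010101 (7701)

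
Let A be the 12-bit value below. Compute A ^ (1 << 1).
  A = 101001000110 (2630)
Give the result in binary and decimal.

Mask = 1 << 1 = 000000000010
Bit 1 of A is 1; XOR with the mask flips it to 0.
  101001000110
^ 000000000010
--------------
  101001000100

Answer: 101001000100 (2628)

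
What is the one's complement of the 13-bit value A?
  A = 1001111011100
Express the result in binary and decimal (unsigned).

Flip each bit (0->1, 1->0):
  1001111011100
  0110000100011

Answer: 0110000100011 (3107)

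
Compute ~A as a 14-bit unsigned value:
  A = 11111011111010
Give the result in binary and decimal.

Flip each bit (0->1, 1->0):
  11111011111010
  00000100000101

Answer: 00000100000101 (261)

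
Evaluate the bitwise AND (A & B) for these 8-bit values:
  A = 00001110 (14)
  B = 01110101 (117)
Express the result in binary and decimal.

Apply & to each column (1 only where both bits are 1):
  00001110
& 01110101
----------
  00000100

Answer: 00000100 (4)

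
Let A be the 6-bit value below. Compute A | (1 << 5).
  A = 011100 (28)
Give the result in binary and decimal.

Mask = 1 << 5 = 100000
Bit 5 of A is 0, so OR-ing with the mask flips it to 1.
  011100
| 100000
--------
  111100

Answer: 111100 (60)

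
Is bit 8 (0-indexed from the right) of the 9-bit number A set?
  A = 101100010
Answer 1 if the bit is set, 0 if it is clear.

Bit 8 is the 9th from the right.
  101100010
  ^
That bit is 1.

Answer: 1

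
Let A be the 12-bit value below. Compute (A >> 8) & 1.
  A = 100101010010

Bit 8 is the 9th from the right.
  100101010010
     ^
That bit is 1.

Answer: 1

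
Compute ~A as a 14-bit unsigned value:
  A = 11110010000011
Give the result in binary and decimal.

Flip each bit (0->1, 1->0):
  11110010000011
  00001101111100

Answer: 00001101111100 (892)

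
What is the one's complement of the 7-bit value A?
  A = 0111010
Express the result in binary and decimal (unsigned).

Flip each bit (0->1, 1->0):
  0111010
  1000101

Answer: 1000101 (69)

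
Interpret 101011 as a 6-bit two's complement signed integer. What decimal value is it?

MSB is 1, so the value is negative. Find the magnitude:
1. Invert bits:  010100
2. Add 1:        010101  = 21
3. Apply sign:   -21

Answer: -21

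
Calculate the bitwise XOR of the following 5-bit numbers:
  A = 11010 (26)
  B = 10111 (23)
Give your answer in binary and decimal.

Apply ^ to each column (1 where bits differ):
  11010
^ 10111
-------
  01101

Answer: 01101 (13)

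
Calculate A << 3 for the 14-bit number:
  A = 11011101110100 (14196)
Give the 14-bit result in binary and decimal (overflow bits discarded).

Shift left by 3: drop the top 3 bit(s), append 3 zero(s) on the right.
  11011101110100  ->  discard [110], keep [11101110100], append 000
= 11101110100000

Answer: 11101110100000 (15264)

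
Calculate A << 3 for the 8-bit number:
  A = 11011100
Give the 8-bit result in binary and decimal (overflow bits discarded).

Shift left by 3: drop the top 3 bit(s), append 3 zero(s) on the right.
  11011100  ->  discard [110], keep [11100], append 000
= 11100000

Answer: 11100000 (224)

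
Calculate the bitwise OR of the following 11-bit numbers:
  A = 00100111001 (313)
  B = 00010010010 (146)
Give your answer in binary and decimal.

Apply | to each column (1 where either bit is 1):
  00100111001
| 00010010010
-------------
  00110111011

Answer: 00110111011 (443)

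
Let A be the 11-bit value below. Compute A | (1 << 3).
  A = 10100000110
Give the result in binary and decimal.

Mask = 1 << 3 = 00000001000
Bit 3 of A is 0, so OR-ing with the mask flips it to 1.
  10100000110
| 00000001000
-------------
  10100001110

Answer: 10100001110 (1294)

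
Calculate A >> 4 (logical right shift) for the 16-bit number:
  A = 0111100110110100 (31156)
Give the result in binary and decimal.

Logical shift right by 4: drop the bottom 4 bit(s), prepend 4 zero(s) on the left.
  0111100110110100  ->  keep [011110011011], discard [0100], prepend 0000
= 0000011110011011

Answer: 0000011110011011 (1947)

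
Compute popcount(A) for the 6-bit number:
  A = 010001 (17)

010001
1-bits at positions (from bit 0 = LSB): 0, 4
Count = 2

Answer: 2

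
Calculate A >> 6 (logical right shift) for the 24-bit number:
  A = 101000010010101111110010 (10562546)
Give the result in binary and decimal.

Logical shift right by 6: drop the bottom 6 bit(s), prepend 6 zero(s) on the left.
  101000010010101111110010  ->  keep [101000010010101111], discard [110010], prepend 000000
= 000000101000010010101111

Answer: 000000101000010010101111 (165039)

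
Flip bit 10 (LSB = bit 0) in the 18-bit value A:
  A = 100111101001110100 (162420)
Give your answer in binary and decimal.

Mask = 1 << 10 = 000000010000000000
Bit 10 of A is 0; XOR with the mask flips it to 1.
  100111101001110100
^ 000000010000000000
--------------------
  100111111001110100

Answer: 100111111001110100 (163444)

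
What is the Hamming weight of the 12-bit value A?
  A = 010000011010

010000011010
1-bits at positions (from bit 0 = LSB): 1, 3, 4, 10
Count = 4

Answer: 4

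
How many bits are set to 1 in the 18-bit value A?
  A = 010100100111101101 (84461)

010100100111101101
1-bits at positions (from bit 0 = LSB): 0, 2, 3, 5, 6, 7, 8, 11, 14, 16
Count = 10

Answer: 10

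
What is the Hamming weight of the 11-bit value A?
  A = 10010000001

10010000001
1-bits at positions (from bit 0 = LSB): 0, 7, 10
Count = 3

Answer: 3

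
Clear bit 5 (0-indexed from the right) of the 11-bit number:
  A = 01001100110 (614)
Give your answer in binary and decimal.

Mask = ~(1 << 5) = 11111011111
Bit 5 of A is 1, so AND-ing with the mask clears it to 0.
  01001100110
& 11111011111
-------------
  01001000110

Answer: 01001000110 (582)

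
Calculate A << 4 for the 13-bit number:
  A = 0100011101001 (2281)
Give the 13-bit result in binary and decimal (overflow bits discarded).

Shift left by 4: drop the top 4 bit(s), append 4 zero(s) on the right.
  0100011101001  ->  discard [0100], keep [011101001], append 0000
= 0111010010000

Answer: 0111010010000 (3728)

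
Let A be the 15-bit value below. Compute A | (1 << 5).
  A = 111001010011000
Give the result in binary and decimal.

Mask = 1 << 5 = 000000000100000
Bit 5 of A is 0, so OR-ing with the mask flips it to 1.
  111001010011000
| 000000000100000
-----------------
  111001010111000

Answer: 111001010111000 (29368)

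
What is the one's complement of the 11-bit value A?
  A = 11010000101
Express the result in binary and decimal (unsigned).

Flip each bit (0->1, 1->0):
  11010000101
  00101111010

Answer: 00101111010 (378)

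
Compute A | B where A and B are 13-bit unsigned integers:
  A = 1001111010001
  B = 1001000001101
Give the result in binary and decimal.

Apply | to each column (1 where either bit is 1):
  1001111010001
| 1001000001101
---------------
  1001111011101

Answer: 1001111011101 (5085)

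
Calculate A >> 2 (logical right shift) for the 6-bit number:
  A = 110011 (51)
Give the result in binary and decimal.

Logical shift right by 2: drop the bottom 2 bit(s), prepend 2 zero(s) on the left.
  110011  ->  keep [1100], discard [11], prepend 00
= 001100

Answer: 001100 (12)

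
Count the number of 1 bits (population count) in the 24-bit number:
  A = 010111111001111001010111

010111111001111001010111
1-bits at positions (from bit 0 = LSB): 0, 1, 2, 4, 6, 9, 10, 11, 12, 15, 16, 17, 18, 19, 20, 22
Count = 16

Answer: 16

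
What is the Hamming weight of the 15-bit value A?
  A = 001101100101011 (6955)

001101100101011
1-bits at positions (from bit 0 = LSB): 0, 1, 3, 5, 8, 9, 11, 12
Count = 8

Answer: 8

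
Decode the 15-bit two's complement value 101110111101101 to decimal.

MSB is 1, so the value is negative. Find the magnitude:
1. Invert bits:  010001000010010
2. Add 1:        010001000010011  = 8723
3. Apply sign:   -8723

Answer: -8723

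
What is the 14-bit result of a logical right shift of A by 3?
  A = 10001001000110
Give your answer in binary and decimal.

Logical shift right by 3: drop the bottom 3 bit(s), prepend 3 zero(s) on the left.
  10001001000110  ->  keep [10001001000], discard [110], prepend 000
= 00010001001000

Answer: 00010001001000 (1096)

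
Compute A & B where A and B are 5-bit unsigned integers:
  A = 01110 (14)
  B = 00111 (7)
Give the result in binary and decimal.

Apply & to each column (1 only where both bits are 1):
  01110
& 00111
-------
  00110

Answer: 00110 (6)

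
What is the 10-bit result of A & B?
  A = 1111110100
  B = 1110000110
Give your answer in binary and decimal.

Apply & to each column (1 only where both bits are 1):
  1111110100
& 1110000110
------------
  1110000100

Answer: 1110000100 (900)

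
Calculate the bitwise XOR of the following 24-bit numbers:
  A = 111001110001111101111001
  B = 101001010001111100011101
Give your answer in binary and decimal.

Apply ^ to each column (1 where bits differ):
  111001110001111101111001
^ 101001010001111100011101
--------------------------
  010000100000000001100100

Answer: 010000100000000001100100 (4325476)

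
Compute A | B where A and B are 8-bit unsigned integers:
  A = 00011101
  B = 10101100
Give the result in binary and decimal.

Apply | to each column (1 where either bit is 1):
  00011101
| 10101100
----------
  10111101

Answer: 10111101 (189)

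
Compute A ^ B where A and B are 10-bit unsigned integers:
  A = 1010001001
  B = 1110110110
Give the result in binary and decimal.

Apply ^ to each column (1 where bits differ):
  1010001001
^ 1110110110
------------
  0100111111

Answer: 0100111111 (319)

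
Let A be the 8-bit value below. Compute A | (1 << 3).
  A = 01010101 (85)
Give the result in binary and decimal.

Mask = 1 << 3 = 00001000
Bit 3 of A is 0, so OR-ing with the mask flips it to 1.
  01010101
| 00001000
----------
  01011101

Answer: 01011101 (93)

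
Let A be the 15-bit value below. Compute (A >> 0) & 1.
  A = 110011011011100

Bit 0 is the 1st from the right.
  110011011011100
                ^
That bit is 0.

Answer: 0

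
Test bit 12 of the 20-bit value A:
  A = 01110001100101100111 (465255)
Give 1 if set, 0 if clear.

Bit 12 is the 13th from the right.
  01110001100101100111
         ^
That bit is 1.

Answer: 1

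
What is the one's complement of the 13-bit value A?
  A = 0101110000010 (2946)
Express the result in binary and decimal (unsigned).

Flip each bit (0->1, 1->0):
  0101110000010
  1010001111101

Answer: 1010001111101 (5245)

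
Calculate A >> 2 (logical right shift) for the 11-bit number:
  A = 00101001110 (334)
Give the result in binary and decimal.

Logical shift right by 2: drop the bottom 2 bit(s), prepend 2 zero(s) on the left.
  00101001110  ->  keep [001010011], discard [10], prepend 00
= 00001010011

Answer: 00001010011 (83)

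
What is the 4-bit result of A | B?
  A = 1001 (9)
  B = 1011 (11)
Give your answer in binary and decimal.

Apply | to each column (1 where either bit is 1):
  1001
| 1011
------
  1011

Answer: 1011 (11)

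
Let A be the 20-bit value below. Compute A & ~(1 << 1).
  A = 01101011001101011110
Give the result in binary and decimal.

Mask = ~(1 << 1) = 11111111111111111101
Bit 1 of A is 1, so AND-ing with the mask clears it to 0.
  01101011001101011110
& 11111111111111111101
----------------------
  01101011001101011100

Answer: 01101011001101011100 (439132)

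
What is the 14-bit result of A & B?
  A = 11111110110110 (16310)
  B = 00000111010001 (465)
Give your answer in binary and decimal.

Apply & to each column (1 only where both bits are 1):
  11111110110110
& 00000111010001
----------------
  00000110010000

Answer: 00000110010000 (400)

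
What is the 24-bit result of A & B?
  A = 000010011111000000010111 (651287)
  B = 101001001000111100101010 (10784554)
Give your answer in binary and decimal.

Apply & to each column (1 only where both bits are 1):
  000010011111000000010111
& 101001001000111100101010
--------------------------
  000000001000000000000010

Answer: 000000001000000000000010 (32770)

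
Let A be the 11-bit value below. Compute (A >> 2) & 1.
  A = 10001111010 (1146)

Bit 2 is the 3rd from the right.
  10001111010
          ^
That bit is 0.

Answer: 0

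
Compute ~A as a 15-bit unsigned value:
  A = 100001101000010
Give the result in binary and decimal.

Flip each bit (0->1, 1->0):
  100001101000010
  011110010111101

Answer: 011110010111101 (15549)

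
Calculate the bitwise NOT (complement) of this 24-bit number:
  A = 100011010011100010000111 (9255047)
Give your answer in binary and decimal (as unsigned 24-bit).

Flip each bit (0->1, 1->0):
  100011010011100010000111
  011100101100011101111000

Answer: 011100101100011101111000 (7522168)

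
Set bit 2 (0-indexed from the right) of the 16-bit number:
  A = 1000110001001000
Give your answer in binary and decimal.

Mask = 1 << 2 = 0000000000000100
Bit 2 of A is 0, so OR-ing with the mask flips it to 1.
  1000110001001000
| 0000000000000100
------------------
  1000110001001100

Answer: 1000110001001100 (35916)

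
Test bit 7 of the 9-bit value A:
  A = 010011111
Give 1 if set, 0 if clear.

Bit 7 is the 8th from the right.
  010011111
   ^
That bit is 1.

Answer: 1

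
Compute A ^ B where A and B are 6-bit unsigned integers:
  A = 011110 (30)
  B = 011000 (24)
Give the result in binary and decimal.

Apply ^ to each column (1 where bits differ):
  011110
^ 011000
--------
  000110

Answer: 000110 (6)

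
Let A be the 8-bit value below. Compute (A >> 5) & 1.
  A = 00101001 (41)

Bit 5 is the 6th from the right.
  00101001
    ^
That bit is 1.

Answer: 1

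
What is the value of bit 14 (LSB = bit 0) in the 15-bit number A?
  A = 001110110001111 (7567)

Bit 14 is the 15th from the right.
  001110110001111
  ^
That bit is 0.

Answer: 0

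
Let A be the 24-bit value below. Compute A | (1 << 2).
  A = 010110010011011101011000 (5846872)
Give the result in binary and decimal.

Mask = 1 << 2 = 000000000000000000000100
Bit 2 of A is 0, so OR-ing with the mask flips it to 1.
  010110010011011101011000
| 000000000000000000000100
--------------------------
  010110010011011101011100

Answer: 010110010011011101011100 (5846876)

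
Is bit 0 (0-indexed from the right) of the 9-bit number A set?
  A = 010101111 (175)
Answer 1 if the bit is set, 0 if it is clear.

Bit 0 is the 1st from the right.
  010101111
          ^
That bit is 1.

Answer: 1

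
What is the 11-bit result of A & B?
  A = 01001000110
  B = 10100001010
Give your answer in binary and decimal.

Apply & to each column (1 only where both bits are 1):
  01001000110
& 10100001010
-------------
  00000000010

Answer: 00000000010 (2)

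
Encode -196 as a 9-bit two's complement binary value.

1. Binary of +196:  011000100
2. Invert bits:     100111011
3. Add 1:           100111100

Answer: 100111100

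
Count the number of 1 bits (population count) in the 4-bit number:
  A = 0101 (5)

0101
1-bits at positions (from bit 0 = LSB): 0, 2
Count = 2

Answer: 2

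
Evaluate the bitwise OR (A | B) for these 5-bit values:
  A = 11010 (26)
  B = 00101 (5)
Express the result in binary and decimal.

Apply | to each column (1 where either bit is 1):
  11010
| 00101
-------
  11111

Answer: 11111 (31)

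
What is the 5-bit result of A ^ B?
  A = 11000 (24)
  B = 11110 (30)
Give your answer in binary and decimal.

Apply ^ to each column (1 where bits differ):
  11000
^ 11110
-------
  00110

Answer: 00110 (6)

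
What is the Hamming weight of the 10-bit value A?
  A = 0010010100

0010010100
1-bits at positions (from bit 0 = LSB): 2, 4, 7
Count = 3

Answer: 3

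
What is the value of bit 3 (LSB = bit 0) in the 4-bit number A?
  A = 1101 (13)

Bit 3 is the 4th from the right.
  1101
  ^
That bit is 1.

Answer: 1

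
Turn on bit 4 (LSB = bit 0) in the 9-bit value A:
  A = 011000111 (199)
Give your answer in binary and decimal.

Mask = 1 << 4 = 000010000
Bit 4 of A is 0, so OR-ing with the mask flips it to 1.
  011000111
| 000010000
-----------
  011010111

Answer: 011010111 (215)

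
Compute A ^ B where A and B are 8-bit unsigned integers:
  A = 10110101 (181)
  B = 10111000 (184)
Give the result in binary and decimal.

Apply ^ to each column (1 where bits differ):
  10110101
^ 10111000
----------
  00001101

Answer: 00001101 (13)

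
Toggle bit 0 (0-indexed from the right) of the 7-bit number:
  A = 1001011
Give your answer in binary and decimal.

Mask = 1 << 0 = 0000001
Bit 0 of A is 1; XOR with the mask flips it to 0.
  1001011
^ 0000001
---------
  1001010

Answer: 1001010 (74)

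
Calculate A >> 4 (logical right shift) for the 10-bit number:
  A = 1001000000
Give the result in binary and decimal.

Logical shift right by 4: drop the bottom 4 bit(s), prepend 4 zero(s) on the left.
  1001000000  ->  keep [100100], discard [0000], prepend 0000
= 0000100100

Answer: 0000100100 (36)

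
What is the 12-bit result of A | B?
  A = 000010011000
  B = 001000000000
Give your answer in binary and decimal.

Apply | to each column (1 where either bit is 1):
  000010011000
| 001000000000
--------------
  001010011000

Answer: 001010011000 (664)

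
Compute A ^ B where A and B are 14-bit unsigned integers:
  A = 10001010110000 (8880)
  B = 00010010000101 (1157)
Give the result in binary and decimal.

Apply ^ to each column (1 where bits differ):
  10001010110000
^ 00010010000101
----------------
  10011000110101

Answer: 10011000110101 (9781)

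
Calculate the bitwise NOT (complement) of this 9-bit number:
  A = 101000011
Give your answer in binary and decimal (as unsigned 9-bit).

Flip each bit (0->1, 1->0):
  101000011
  010111100

Answer: 010111100 (188)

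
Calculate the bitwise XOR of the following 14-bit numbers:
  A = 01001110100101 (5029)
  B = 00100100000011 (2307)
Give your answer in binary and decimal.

Apply ^ to each column (1 where bits differ):
  01001110100101
^ 00100100000011
----------------
  01101010100110

Answer: 01101010100110 (6822)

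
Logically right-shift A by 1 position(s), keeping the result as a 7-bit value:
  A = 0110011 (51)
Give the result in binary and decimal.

Logical shift right by 1: drop the bottom 1 bit(s), prepend 1 zero(s) on the left.
  0110011  ->  keep [011001], discard [1], prepend 0
= 0011001

Answer: 0011001 (25)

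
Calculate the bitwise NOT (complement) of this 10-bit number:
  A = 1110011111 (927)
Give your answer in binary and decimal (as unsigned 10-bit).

Flip each bit (0->1, 1->0):
  1110011111
  0001100000

Answer: 0001100000 (96)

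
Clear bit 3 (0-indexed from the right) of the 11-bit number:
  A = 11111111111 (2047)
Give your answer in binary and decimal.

Mask = ~(1 << 3) = 11111110111
Bit 3 of A is 1, so AND-ing with the mask clears it to 0.
  11111111111
& 11111110111
-------------
  11111110111

Answer: 11111110111 (2039)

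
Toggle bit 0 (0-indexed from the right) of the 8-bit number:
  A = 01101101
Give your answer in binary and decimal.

Mask = 1 << 0 = 00000001
Bit 0 of A is 1; XOR with the mask flips it to 0.
  01101101
^ 00000001
----------
  01101100

Answer: 01101100 (108)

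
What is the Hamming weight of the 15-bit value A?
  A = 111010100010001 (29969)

111010100010001
1-bits at positions (from bit 0 = LSB): 0, 4, 8, 10, 12, 13, 14
Count = 7

Answer: 7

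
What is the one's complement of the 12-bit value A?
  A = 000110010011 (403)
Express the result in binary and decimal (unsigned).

Flip each bit (0->1, 1->0):
  000110010011
  111001101100

Answer: 111001101100 (3692)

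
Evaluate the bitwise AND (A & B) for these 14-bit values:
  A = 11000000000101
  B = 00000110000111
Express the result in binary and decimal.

Apply & to each column (1 only where both bits are 1):
  11000000000101
& 00000110000111
----------------
  00000000000101

Answer: 00000000000101 (5)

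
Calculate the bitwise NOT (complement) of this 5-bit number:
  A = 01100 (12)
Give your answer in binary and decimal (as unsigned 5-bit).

Flip each bit (0->1, 1->0):
  01100
  10011

Answer: 10011 (19)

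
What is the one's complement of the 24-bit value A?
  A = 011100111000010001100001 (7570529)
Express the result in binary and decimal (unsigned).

Flip each bit (0->1, 1->0):
  011100111000010001100001
  100011000111101110011110

Answer: 100011000111101110011110 (9206686)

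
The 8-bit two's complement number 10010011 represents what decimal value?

MSB is 1, so the value is negative. Find the magnitude:
1. Invert bits:  01101100
2. Add 1:        01101101  = 109
3. Apply sign:   -109

Answer: -109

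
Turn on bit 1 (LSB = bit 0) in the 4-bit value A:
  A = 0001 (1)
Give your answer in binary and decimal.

Mask = 1 << 1 = 0010
Bit 1 of A is 0, so OR-ing with the mask flips it to 1.
  0001
| 0010
------
  0011

Answer: 0011 (3)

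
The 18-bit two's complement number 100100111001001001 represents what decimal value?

MSB is 1, so the value is negative. Find the magnitude:
1. Invert bits:  011011000110110110
2. Add 1:        011011000110110111  = 111031
3. Apply sign:   -111031

Answer: -111031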